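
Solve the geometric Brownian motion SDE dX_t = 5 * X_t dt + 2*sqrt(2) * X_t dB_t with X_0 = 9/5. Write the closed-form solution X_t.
X_t = 9/5 * exp((1) * t + (2*sqrt(2)) * B_t)

For GBM dX = mu X dt + sigma X dB with X_0 = x_0, apply Itô to Y = log X: dY = (mu - sigma^2/2) dt + sigma dB, so Y_t = log(x_0) + (mu - sigma^2/2) t + sigma B_t and hence X_t = x_0 * exp((mu - sigma^2/2) t + sigma B_t).
With mu = 5, sigma = 2*sqrt(2), x_0 = 9/5, this gives:
  X_t = 9/5 * exp((1) * t + (2*sqrt(2)) * B_t).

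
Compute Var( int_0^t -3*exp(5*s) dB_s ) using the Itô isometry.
Var = 9*exp(10*t)/10 - 9/10

The Itô integral of a deterministic integrand f(s) has mean 0 because each increment f(s) * (B_{s+ds} - B_s) has mean 0. By the Itô isometry:
  Var( int_0^t f(s) dB_s ) = E[ (int_0^t f(s) dB_s)^2 ] = int_0^t f(s)^2 ds.
Here f(s) = -3*exp(5*s), so f(s)^2 = 9*exp(10*s). Integrate:
  int_0^t (9*exp(10*s)) ds = 9*exp(10*t)/10 - 9/10.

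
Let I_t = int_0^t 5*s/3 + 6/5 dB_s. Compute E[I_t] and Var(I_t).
E[I_t] = 0; Var(I_t) = t*(625*t^2 + 1350*t + 972)/675

The Itô integral of a deterministic integrand f(s) has mean 0 because each increment f(s) * (B_{s+ds} - B_s) has mean 0. By the Itô isometry:
  Var( int_0^t f(s) dB_s ) = E[ (int_0^t f(s) dB_s)^2 ] = int_0^t f(s)^2 ds.
Here f(s) = 5*s/3 + 6/5, so f(s)^2 = (25*s + 18)^2/225. Integrate:
  int_0^t ((25*s + 18)^2/225) ds = t*(625*t^2 + 1350*t + 972)/675.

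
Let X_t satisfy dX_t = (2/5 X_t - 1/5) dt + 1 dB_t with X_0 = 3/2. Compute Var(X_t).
Var(X_t) = 5*exp(4*t/5)/4 - 5/4

The variance V(t) = Var(X_t) satisfies V'(t) = 2 a V(t) + c^2 with V(0) = 0 (drift coefficient is linear in X, diffusion is constant). With a = 2/5, c = 1, the solution is
  V(t) = (c^2 / (2 a)) * (exp(2 a t) - 1)
       = (1^2 / (2*(2/5))) * (exp((4/5) t) - 1)
       = 5*exp(4*t/5)/4 - 5/4.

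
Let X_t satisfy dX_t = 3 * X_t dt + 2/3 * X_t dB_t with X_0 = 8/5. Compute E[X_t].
E[X_t] = 8*exp(3*t)/5

For GBM dX = mu X dt + sigma X dB with X_0 = x_0, apply Itô to Y = log X: dY = (mu - sigma^2/2) dt + sigma dB, so Y_t = log(x_0) + (mu - sigma^2/2) t + sigma B_t and hence X_t = x_0 * exp((mu - sigma^2/2) t + sigma B_t).
With mu = 3, sigma = 2/3, x_0 = 8/5, this gives:
  X_t = 8/5 * exp((25/9) * t + (2/3) * B_t).
Since sigma*B_t ~ Normal(0, sigma^2 t), E[exp(sigma*B_t)] = exp(sigma^2 t / 2); so E[X_t] = x_0 * exp((mu - sigma^2/2) t) * exp(sigma^2 t / 2) = x_0 * exp(mu t) = 8*exp(3*t)/5.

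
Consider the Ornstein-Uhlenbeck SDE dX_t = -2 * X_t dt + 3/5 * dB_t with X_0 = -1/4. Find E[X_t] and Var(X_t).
E[X_t] = -exp(-2*t)/4; Var(X_t) = 9/100 - 9*exp(-4*t)/100

The OU SDE dX = -theta X dt + sigma dB admits the integrating factor exp(theta t): d(exp(theta t) X_t) = sigma exp(theta t) dB_t. Integrating from 0 to t:
  X_t = x_0 * exp(-theta t) + sigma * int_0^t exp(-theta (t-s)) dB_s.
The Itô integral has mean 0 and (by the Itô isometry) variance sigma^2 * int_0^t exp(-2 theta (t - s)) ds = sigma^2 * (1 - exp(-2 theta t)) / (2 theta).
With theta = 2, sigma = 3/5, x_0 = -1/4:
  E[X_t] = -1/4 * exp(-2 t) = -exp(-2*t)/4
  Var(X_t) = (3/5)^2 * (1 - exp(-2*2 t)) / (2 * 2) = 9/100 - 9*exp(-4*t)/100.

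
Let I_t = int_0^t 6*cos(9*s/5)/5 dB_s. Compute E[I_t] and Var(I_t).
E[I_t] = 0; Var(I_t) = 18*t/25 + sin(18*t/5)/5

The Itô integral of a deterministic integrand f(s) has mean 0 because each increment f(s) * (B_{s+ds} - B_s) has mean 0. By the Itô isometry:
  Var( int_0^t f(s) dB_s ) = E[ (int_0^t f(s) dB_s)^2 ] = int_0^t f(s)^2 ds.
Here f(s) = 6*cos(9*s/5)/5, so f(s)^2 = 36*cos(9*s/5)^2/25. Integrate:
  int_0^t (36*cos(9*s/5)^2/25) ds = 18*t/25 + sin(18*t/5)/5.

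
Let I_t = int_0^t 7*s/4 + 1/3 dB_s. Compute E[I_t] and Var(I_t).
E[I_t] = 0; Var(I_t) = t*(147*t^2 + 84*t + 16)/144

The Itô integral of a deterministic integrand f(s) has mean 0 because each increment f(s) * (B_{s+ds} - B_s) has mean 0. By the Itô isometry:
  Var( int_0^t f(s) dB_s ) = E[ (int_0^t f(s) dB_s)^2 ] = int_0^t f(s)^2 ds.
Here f(s) = 7*s/4 + 1/3, so f(s)^2 = (21*s + 4)^2/144. Integrate:
  int_0^t ((21*s + 4)^2/144) ds = t*(147*t^2 + 84*t + 16)/144.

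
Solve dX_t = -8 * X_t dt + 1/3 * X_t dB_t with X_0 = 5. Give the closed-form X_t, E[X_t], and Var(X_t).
X_t = 5 * exp((-145/18) t + (1/3) B_t); E[X_t] = 5*exp(-8*t); Var(X_t) = (25*exp(t/9) - 25)*exp(-16*t)

For GBM dX = mu X dt + sigma X dB with X_0 = x_0, apply Itô to Y = log X: dY = (mu - sigma^2/2) dt + sigma dB, so Y_t = log(x_0) + (mu - sigma^2/2) t + sigma B_t and hence X_t = x_0 * exp((mu - sigma^2/2) t + sigma B_t).
With mu = -8, sigma = 1/3, x_0 = 5, this gives:
  X_t = 5 * exp((-145/18) * t + (1/3) * B_t).
Since sigma*B_t ~ Normal(0, sigma^2 t), E[exp(sigma*B_t)] = exp(sigma^2 t / 2); so E[X_t] = x_0 * exp((mu - sigma^2/2) t) * exp(sigma^2 t / 2) = x_0 * exp(mu t) = 5*exp(-8*t).
Var(X_t) = E[X_t^2] - (E[X_t])^2 = x_0^2 * exp(2 mu t) * (exp(sigma^2 t) - 1) = (25*exp(t/9) - 25)*exp(-16*t).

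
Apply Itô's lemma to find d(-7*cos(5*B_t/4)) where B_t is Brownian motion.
d(-7*cos(5*B_t/4)) = (175*cos(5*B_t/4)/32) dt + (35*sin(5*B_t/4)/4) dB_t

Itô's formula for f(B_t) gives d f(B_t) = f'(B_t) dB_t + (1/2) f''(B_t) dt. Compute derivatives of f(x) = -7*cos(5*x/4):
  f'(x)  = 35*sin(5*x/4)/4
  f''(x) = 175*cos(5*x/4)/16
Substitute x = B_t and multiply the f'' term by 1/2:
  drift     = (1/2) * (175*cos(5*x/4)/16) evaluated at B_t = 175*cos(5*B_t/4)/32
  diffusion = (35*sin(5*x/4)/4) evaluated at B_t = 35*sin(5*B_t/4)/4
Therefore d(-7*cos(5*B_t/4)) = (175*cos(5*B_t/4)/32) dt + (35*sin(5*B_t/4)/4) dB_t.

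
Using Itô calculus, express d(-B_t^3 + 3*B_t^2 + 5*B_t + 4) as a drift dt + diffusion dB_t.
d(-B_t^3 + 3*B_t^2 + 5*B_t + 4) = (3 - 3*B_t) dt + (-3*B_t^2 + 6*B_t + 5) dB_t

Itô's formula for f(B_t) gives d f(B_t) = f'(B_t) dB_t + (1/2) f''(B_t) dt. Compute derivatives of f(x) = -x^3 + 3*x^2 + 5*x + 4:
  f'(x)  = -3*x^2 + 6*x + 5
  f''(x) = 6 - 6*x
Substitute x = B_t and multiply the f'' term by 1/2:
  drift     = (1/2) * (6 - 6*x) evaluated at B_t = 3 - 3*B_t
  diffusion = (-3*x^2 + 6*x + 5) evaluated at B_t = -3*B_t^2 + 6*B_t + 5
Therefore d(-B_t^3 + 3*B_t^2 + 5*B_t + 4) = (3 - 3*B_t) dt + (-3*B_t^2 + 6*B_t + 5) dB_t.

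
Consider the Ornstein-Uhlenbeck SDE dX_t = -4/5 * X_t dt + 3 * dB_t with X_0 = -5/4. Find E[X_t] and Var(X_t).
E[X_t] = -5*exp(-4*t/5)/4; Var(X_t) = 45/8 - 45*exp(-8*t/5)/8

The OU SDE dX = -theta X dt + sigma dB admits the integrating factor exp(theta t): d(exp(theta t) X_t) = sigma exp(theta t) dB_t. Integrating from 0 to t:
  X_t = x_0 * exp(-theta t) + sigma * int_0^t exp(-theta (t-s)) dB_s.
The Itô integral has mean 0 and (by the Itô isometry) variance sigma^2 * int_0^t exp(-2 theta (t - s)) ds = sigma^2 * (1 - exp(-2 theta t)) / (2 theta).
With theta = 4/5, sigma = 3, x_0 = -5/4:
  E[X_t] = -5/4 * exp(-4/5 t) = -5*exp(-4*t/5)/4
  Var(X_t) = (3)^2 * (1 - exp(-2*4/5 t)) / (2 * 4/5) = 45/8 - 45*exp(-8*t/5)/8.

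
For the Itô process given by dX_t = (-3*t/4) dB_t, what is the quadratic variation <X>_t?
<X>_t = 3*t^3/16

For an Itô process dX_t = a(t) dt + b(t) dB_t, the quadratic variation is <X>_t = int_0^t b(s)^2 ds (the drift term does not contribute). Here b(s) = -3*s/4, so
  b(s)^2 = 9*s^2/16.
Integrating from 0 to t:
  <X>_t = int_0^t (9*s^2/16) ds = 3*t^3/16.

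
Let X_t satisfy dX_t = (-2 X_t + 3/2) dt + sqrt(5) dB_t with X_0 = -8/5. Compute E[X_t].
E[X_t] = 3/4 - 47*exp(-2*t)/20

Taking expectations and using E[dB_t] = 0, the mean m(t) = E[X_t] satisfies the ODE m'(t) = a m(t) + b with m(0) = x_0. With a = -2, b = 3/2, x_0 = -8/5, the solution is
  m(t) = x_0 * exp(a t) + (b/a) * (exp(a t) - 1)
       = (-8/5) * exp((-2) t) + ((3/2)/(-2)) * (exp((-2) t) - 1)
       = 3/4 - 47*exp(-2*t)/20.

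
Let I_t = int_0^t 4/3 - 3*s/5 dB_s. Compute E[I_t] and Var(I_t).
E[I_t] = 0; Var(I_t) = t*(27*t^2 - 180*t + 400)/225

The Itô integral of a deterministic integrand f(s) has mean 0 because each increment f(s) * (B_{s+ds} - B_s) has mean 0. By the Itô isometry:
  Var( int_0^t f(s) dB_s ) = E[ (int_0^t f(s) dB_s)^2 ] = int_0^t f(s)^2 ds.
Here f(s) = 4/3 - 3*s/5, so f(s)^2 = (9*s - 20)^2/225. Integrate:
  int_0^t ((9*s - 20)^2/225) ds = t*(27*t^2 - 180*t + 400)/225.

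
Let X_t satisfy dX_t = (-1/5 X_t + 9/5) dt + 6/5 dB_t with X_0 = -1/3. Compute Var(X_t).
Var(X_t) = 18/5 - 18*exp(-2*t/5)/5

The variance V(t) = Var(X_t) satisfies V'(t) = 2 a V(t) + c^2 with V(0) = 0 (drift coefficient is linear in X, diffusion is constant). With a = -1/5, c = 6/5, the solution is
  V(t) = (c^2 / (2 a)) * (exp(2 a t) - 1)
       = ((6/5)^2 / (2*(-1/5))) * (exp((-2/5) t) - 1)
       = 18/5 - 18*exp(-2*t/5)/5.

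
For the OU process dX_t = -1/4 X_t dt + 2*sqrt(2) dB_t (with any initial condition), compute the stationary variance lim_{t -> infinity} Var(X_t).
lim Var(X_t) = 16

The OU SDE dX = -theta X dt + sigma dB admits the integrating factor exp(theta t): d(exp(theta t) X_t) = sigma exp(theta t) dB_t. Integrating from 0 to t gives X_t = x_0 * exp(-theta t) + sigma * int_0^t exp(-theta (t-s)) dB_s for any initial x_0. The Itô integral has variance (by the Itô isometry) sigma^2 * int_0^t exp(-2 theta (t - s)) ds = sigma^2 * (1 - exp(-2 theta t)) / (2 theta), independent of x_0.
With theta = 1/4, sigma = 2*sqrt(2):
  Var(X_t) = (2*sqrt(2))^2 * (1 - exp(-2*1/4 t)) / (2 * 1/4) = 16 - 16*exp(-t/2).
As t -> infinity, exp(-2*1/4 t) -> 0, so the stationary variance is sigma^2 / (2 theta) = 16.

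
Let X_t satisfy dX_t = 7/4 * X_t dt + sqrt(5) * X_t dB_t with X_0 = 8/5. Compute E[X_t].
E[X_t] = 8*exp(7*t/4)/5

For GBM dX = mu X dt + sigma X dB with X_0 = x_0, apply Itô to Y = log X: dY = (mu - sigma^2/2) dt + sigma dB, so Y_t = log(x_0) + (mu - sigma^2/2) t + sigma B_t and hence X_t = x_0 * exp((mu - sigma^2/2) t + sigma B_t).
With mu = 7/4, sigma = sqrt(5), x_0 = 8/5, this gives:
  X_t = 8/5 * exp((-3/4) * t + (sqrt(5)) * B_t).
Since sigma*B_t ~ Normal(0, sigma^2 t), E[exp(sigma*B_t)] = exp(sigma^2 t / 2); so E[X_t] = x_0 * exp((mu - sigma^2/2) t) * exp(sigma^2 t / 2) = x_0 * exp(mu t) = 8*exp(7*t/4)/5.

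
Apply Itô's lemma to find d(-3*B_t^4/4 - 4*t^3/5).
d(-3*B_t^4/4 - 4*t^3/5) = (-9*B_t^2/2 - 12*t^2/5) dt + (-3*B_t^3) dB_t

Itô's formula for f(t, x): d f(t, B_t) = (f_t + (1/2) f_xx) dt + f_x dB_t. Compute partials of f(t, x) = -4*t^3/5 - 3*x^4/4:
  f_t(t,x)  = -12*t^2/5
  f_x(t,x)  = -3*x^3
  f_xx(t,x) = -9*x^2
Assemble drift = f_t + (1/2) f_xx = -12*t^2/5 - 9*x^2/2 and diffusion = f_x = -3*x^3. Substituting x = B_t:
  d(-3*B_t^4/4 - 4*t^3/5) = (-9*B_t^2/2 - 12*t^2/5) dt + (-3*B_t^3) dB_t.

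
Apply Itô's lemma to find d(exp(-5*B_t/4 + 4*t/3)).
d(exp(-5*B_t/4 + 4*t/3)) = (203*exp(-5*B_t/4 + 4*t/3)/96) dt + (-5*exp(-5*B_t/4 + 4*t/3)/4) dB_t

Itô's formula for f(t, x): d f(t, B_t) = (f_t + (1/2) f_xx) dt + f_x dB_t. Compute partials of f(t, x) = exp(4*t/3 - 5*x/4):
  f_t(t,x)  = 4*exp(4*t/3 - 5*x/4)/3
  f_x(t,x)  = -5*exp(4*t/3 - 5*x/4)/4
  f_xx(t,x) = 25*exp(4*t/3 - 5*x/4)/16
Assemble drift = f_t + (1/2) f_xx = 203*exp(4*t/3 - 5*x/4)/96 and diffusion = f_x = -5*exp(4*t/3 - 5*x/4)/4. Substituting x = B_t:
  d(exp(-5*B_t/4 + 4*t/3)) = (203*exp(-5*B_t/4 + 4*t/3)/96) dt + (-5*exp(-5*B_t/4 + 4*t/3)/4) dB_t.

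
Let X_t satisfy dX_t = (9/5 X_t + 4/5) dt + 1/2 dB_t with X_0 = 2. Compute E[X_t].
E[X_t] = 22*exp(9*t/5)/9 - 4/9

Taking expectations and using E[dB_t] = 0, the mean m(t) = E[X_t] satisfies the ODE m'(t) = a m(t) + b with m(0) = x_0. With a = 9/5, b = 4/5, x_0 = 2, the solution is
  m(t) = x_0 * exp(a t) + (b/a) * (exp(a t) - 1)
       = 2 * exp((9/5) t) + ((4/5)/(9/5)) * (exp((9/5) t) - 1)
       = 22*exp(9*t/5)/9 - 4/9.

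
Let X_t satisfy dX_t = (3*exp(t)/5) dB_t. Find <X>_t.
<X>_t = 9*exp(2*t)/50 - 9/50

For an Itô process dX_t = a(t) dt + b(t) dB_t, the quadratic variation is <X>_t = int_0^t b(s)^2 ds (the drift term does not contribute). Here b(s) = 3*exp(s)/5, so
  b(s)^2 = 9*exp(2*s)/25.
Integrating from 0 to t:
  <X>_t = int_0^t (9*exp(2*s)/25) ds = 9*exp(2*t)/50 - 9/50.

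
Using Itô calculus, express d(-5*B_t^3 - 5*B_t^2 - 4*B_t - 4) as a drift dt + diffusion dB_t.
d(-5*B_t^3 - 5*B_t^2 - 4*B_t - 4) = (-15*B_t - 5) dt + (-15*B_t^2 - 10*B_t - 4) dB_t

Itô's formula for f(B_t) gives d f(B_t) = f'(B_t) dB_t + (1/2) f''(B_t) dt. Compute derivatives of f(x) = -5*x^3 - 5*x^2 - 4*x - 4:
  f'(x)  = -15*x^2 - 10*x - 4
  f''(x) = -30*x - 10
Substitute x = B_t and multiply the f'' term by 1/2:
  drift     = (1/2) * (-30*x - 10) evaluated at B_t = -15*B_t - 5
  diffusion = (-15*x^2 - 10*x - 4) evaluated at B_t = -15*B_t^2 - 10*B_t - 4
Therefore d(-5*B_t^3 - 5*B_t^2 - 4*B_t - 4) = (-15*B_t - 5) dt + (-15*B_t^2 - 10*B_t - 4) dB_t.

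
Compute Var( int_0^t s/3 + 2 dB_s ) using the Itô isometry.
Var = t*(t^2 + 18*t + 108)/27

The Itô integral of a deterministic integrand f(s) has mean 0 because each increment f(s) * (B_{s+ds} - B_s) has mean 0. By the Itô isometry:
  Var( int_0^t f(s) dB_s ) = E[ (int_0^t f(s) dB_s)^2 ] = int_0^t f(s)^2 ds.
Here f(s) = s/3 + 2, so f(s)^2 = (s + 6)^2/9. Integrate:
  int_0^t ((s + 6)^2/9) ds = t*(t^2 + 18*t + 108)/27.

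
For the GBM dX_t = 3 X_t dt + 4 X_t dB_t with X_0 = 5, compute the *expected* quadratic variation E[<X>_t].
E[<X>_t] = 200*exp(22*t)/11 - 200/11

<X>_t = int_0^t (4 * X_s)^2 ds. Taking expectation inside the integral: E[<X>_t] = 4^2 * int_0^t E[X_s^2] ds. For GBM, E[X_s^2] = x_0^2 * exp((2 mu + sigma^2) s). Integrating:
  E[<X>_t] = 4^2 * 5^2 * (exp((2*3 + 4^2) t) - 1) / (2*3 + 4^2)
           = 4^2 * 5^2 * (exp(22 t) - 1) / 22 = 200*exp(22*t)/11 - 200/11.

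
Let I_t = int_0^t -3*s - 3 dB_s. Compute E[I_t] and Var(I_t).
E[I_t] = 0; Var(I_t) = 3*t*(t^2 + 3*t + 3)

The Itô integral of a deterministic integrand f(s) has mean 0 because each increment f(s) * (B_{s+ds} - B_s) has mean 0. By the Itô isometry:
  Var( int_0^t f(s) dB_s ) = E[ (int_0^t f(s) dB_s)^2 ] = int_0^t f(s)^2 ds.
Here f(s) = -3*s - 3, so f(s)^2 = 9*(s + 1)^2. Integrate:
  int_0^t (9*(s + 1)^2) ds = 3*t*(t^2 + 3*t + 3).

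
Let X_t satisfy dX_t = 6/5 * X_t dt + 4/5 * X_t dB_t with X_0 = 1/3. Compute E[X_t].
E[X_t] = exp(6*t/5)/3

For GBM dX = mu X dt + sigma X dB with X_0 = x_0, apply Itô to Y = log X: dY = (mu - sigma^2/2) dt + sigma dB, so Y_t = log(x_0) + (mu - sigma^2/2) t + sigma B_t and hence X_t = x_0 * exp((mu - sigma^2/2) t + sigma B_t).
With mu = 6/5, sigma = 4/5, x_0 = 1/3, this gives:
  X_t = 1/3 * exp((22/25) * t + (4/5) * B_t).
Since sigma*B_t ~ Normal(0, sigma^2 t), E[exp(sigma*B_t)] = exp(sigma^2 t / 2); so E[X_t] = x_0 * exp((mu - sigma^2/2) t) * exp(sigma^2 t / 2) = x_0 * exp(mu t) = exp(6*t/5)/3.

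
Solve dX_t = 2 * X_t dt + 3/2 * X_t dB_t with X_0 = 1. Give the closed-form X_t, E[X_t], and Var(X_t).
X_t = 1 * exp((7/8) t + (3/2) B_t); E[X_t] = exp(2*t); Var(X_t) = exp(25*t/4) - exp(4*t)

For GBM dX = mu X dt + sigma X dB with X_0 = x_0, apply Itô to Y = log X: dY = (mu - sigma^2/2) dt + sigma dB, so Y_t = log(x_0) + (mu - sigma^2/2) t + sigma B_t and hence X_t = x_0 * exp((mu - sigma^2/2) t + sigma B_t).
With mu = 2, sigma = 3/2, x_0 = 1, this gives:
  X_t = 1 * exp((7/8) * t + (3/2) * B_t).
Since sigma*B_t ~ Normal(0, sigma^2 t), E[exp(sigma*B_t)] = exp(sigma^2 t / 2); so E[X_t] = x_0 * exp((mu - sigma^2/2) t) * exp(sigma^2 t / 2) = x_0 * exp(mu t) = exp(2*t).
Var(X_t) = E[X_t^2] - (E[X_t])^2 = x_0^2 * exp(2 mu t) * (exp(sigma^2 t) - 1) = exp(25*t/4) - exp(4*t).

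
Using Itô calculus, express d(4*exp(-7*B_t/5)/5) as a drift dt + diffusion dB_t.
d(4*exp(-7*B_t/5)/5) = (98*exp(-7*B_t/5)/125) dt + (-28*exp(-7*B_t/5)/25) dB_t

Itô's formula for f(B_t) gives d f(B_t) = f'(B_t) dB_t + (1/2) f''(B_t) dt. Compute derivatives of f(x) = 4*exp(-7*x/5)/5:
  f'(x)  = -28*exp(-7*x/5)/25
  f''(x) = 196*exp(-7*x/5)/125
Substitute x = B_t and multiply the f'' term by 1/2:
  drift     = (1/2) * (196*exp(-7*x/5)/125) evaluated at B_t = 98*exp(-7*B_t/5)/125
  diffusion = (-28*exp(-7*x/5)/25) evaluated at B_t = -28*exp(-7*B_t/5)/25
Therefore d(4*exp(-7*B_t/5)/5) = (98*exp(-7*B_t/5)/125) dt + (-28*exp(-7*B_t/5)/25) dB_t.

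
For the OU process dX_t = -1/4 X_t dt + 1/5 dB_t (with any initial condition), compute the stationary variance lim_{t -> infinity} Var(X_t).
lim Var(X_t) = 2/25

The OU SDE dX = -theta X dt + sigma dB admits the integrating factor exp(theta t): d(exp(theta t) X_t) = sigma exp(theta t) dB_t. Integrating from 0 to t gives X_t = x_0 * exp(-theta t) + sigma * int_0^t exp(-theta (t-s)) dB_s for any initial x_0. The Itô integral has variance (by the Itô isometry) sigma^2 * int_0^t exp(-2 theta (t - s)) ds = sigma^2 * (1 - exp(-2 theta t)) / (2 theta), independent of x_0.
With theta = 1/4, sigma = 1/5:
  Var(X_t) = (1/5)^2 * (1 - exp(-2*1/4 t)) / (2 * 1/4) = 2/25 - 2*exp(-t/2)/25.
As t -> infinity, exp(-2*1/4 t) -> 0, so the stationary variance is sigma^2 / (2 theta) = 2/25.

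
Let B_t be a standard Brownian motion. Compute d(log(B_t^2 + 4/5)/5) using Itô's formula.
d(log(B_t^2 + 4/5)/5) = ((4 - 5*B_t^2)/(5*B_t^2 + 4)^2) dt + (2*B_t/(5*B_t^2 + 4)) dB_t

Itô's formula for f(B_t) gives d f(B_t) = f'(B_t) dB_t + (1/2) f''(B_t) dt. Compute derivatives of f(x) = log(x^2 + 4/5)/5:
  f'(x)  = 2*x/(5*x^2 + 4)
  f''(x) = 2*(4 - 5*x^2)/(5*x^2 + 4)^2
Substitute x = B_t and multiply the f'' term by 1/2:
  drift     = (1/2) * (2*(4 - 5*x^2)/(5*x^2 + 4)^2) evaluated at B_t = (4 - 5*B_t^2)/(5*B_t^2 + 4)^2
  diffusion = (2*x/(5*x^2 + 4)) evaluated at B_t = 2*B_t/(5*B_t^2 + 4)
Therefore d(log(B_t^2 + 4/5)/5) = ((4 - 5*B_t^2)/(5*B_t^2 + 4)^2) dt + (2*B_t/(5*B_t^2 + 4)) dB_t.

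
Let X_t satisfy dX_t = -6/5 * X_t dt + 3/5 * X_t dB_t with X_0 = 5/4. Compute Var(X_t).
Var(X_t) = (25*exp(9*t/25) - 25)*exp(-12*t/5)/16

For GBM dX = mu X dt + sigma X dB with X_0 = x_0, apply Itô to Y = log X: dY = (mu - sigma^2/2) dt + sigma dB, so Y_t = log(x_0) + (mu - sigma^2/2) t + sigma B_t and hence X_t = x_0 * exp((mu - sigma^2/2) t + sigma B_t).
With mu = -6/5, sigma = 3/5, x_0 = 5/4, this gives:
  X_t = 5/4 * exp((-69/50) * t + (3/5) * B_t).
Since sigma*B_t ~ Normal(0, sigma^2 t), E[exp(sigma*B_t)] = exp(sigma^2 t / 2); so E[X_t] = x_0 * exp((mu - sigma^2/2) t) * exp(sigma^2 t / 2) = x_0 * exp(mu t) = 5*exp(-6*t/5)/4.
Var(X_t) = E[X_t^2] - (E[X_t])^2 = x_0^2 * exp(2 mu t) * (exp(sigma^2 t) - 1) = (25*exp(9*t/25) - 25)*exp(-12*t/5)/16.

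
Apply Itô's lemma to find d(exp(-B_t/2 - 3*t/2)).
d(exp(-B_t/2 - 3*t/2)) = (-11*exp(-B_t/2 - 3*t/2)/8) dt + (-exp(-B_t/2 - 3*t/2)/2) dB_t

Itô's formula for f(t, x): d f(t, B_t) = (f_t + (1/2) f_xx) dt + f_x dB_t. Compute partials of f(t, x) = exp(-3*t/2 - x/2):
  f_t(t,x)  = -3*exp(-3*t/2 - x/2)/2
  f_x(t,x)  = -exp(-3*t/2 - x/2)/2
  f_xx(t,x) = exp(-3*t/2 - x/2)/4
Assemble drift = f_t + (1/2) f_xx = -11*exp(-3*t/2 - x/2)/8 and diffusion = f_x = -exp(-3*t/2 - x/2)/2. Substituting x = B_t:
  d(exp(-B_t/2 - 3*t/2)) = (-11*exp(-B_t/2 - 3*t/2)/8) dt + (-exp(-B_t/2 - 3*t/2)/2) dB_t.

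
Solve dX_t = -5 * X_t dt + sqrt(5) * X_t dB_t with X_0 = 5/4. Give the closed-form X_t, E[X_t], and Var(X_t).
X_t = 5/4 * exp((-15/2) t + (sqrt(5)) B_t); E[X_t] = 5*exp(-5*t)/4; Var(X_t) = (25*exp(5*t) - 25)*exp(-10*t)/16

For GBM dX = mu X dt + sigma X dB with X_0 = x_0, apply Itô to Y = log X: dY = (mu - sigma^2/2) dt + sigma dB, so Y_t = log(x_0) + (mu - sigma^2/2) t + sigma B_t and hence X_t = x_0 * exp((mu - sigma^2/2) t + sigma B_t).
With mu = -5, sigma = sqrt(5), x_0 = 5/4, this gives:
  X_t = 5/4 * exp((-15/2) * t + (sqrt(5)) * B_t).
Since sigma*B_t ~ Normal(0, sigma^2 t), E[exp(sigma*B_t)] = exp(sigma^2 t / 2); so E[X_t] = x_0 * exp((mu - sigma^2/2) t) * exp(sigma^2 t / 2) = x_0 * exp(mu t) = 5*exp(-5*t)/4.
Var(X_t) = E[X_t^2] - (E[X_t])^2 = x_0^2 * exp(2 mu t) * (exp(sigma^2 t) - 1) = (25*exp(5*t) - 25)*exp(-10*t)/16.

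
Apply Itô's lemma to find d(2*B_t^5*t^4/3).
d(2*B_t^5*t^4/3) = (4*B_t^3*t^3*(2*B_t^2 + 5*t)/3) dt + (10*B_t^4*t^4/3) dB_t

Itô's formula for f(t, x): d f(t, B_t) = (f_t + (1/2) f_xx) dt + f_x dB_t. Compute partials of f(t, x) = 2*t^4*x^5/3:
  f_t(t,x)  = 8*t^3*x^5/3
  f_x(t,x)  = 10*t^4*x^4/3
  f_xx(t,x) = 40*t^4*x^3/3
Assemble drift = f_t + (1/2) f_xx = 4*t^3*x^3*(5*t + 2*x^2)/3 and diffusion = f_x = 10*t^4*x^4/3. Substituting x = B_t:
  d(2*B_t^5*t^4/3) = (4*B_t^3*t^3*(2*B_t^2 + 5*t)/3) dt + (10*B_t^4*t^4/3) dB_t.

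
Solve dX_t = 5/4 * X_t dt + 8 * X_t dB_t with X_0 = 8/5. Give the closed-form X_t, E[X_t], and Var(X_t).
X_t = 8/5 * exp((-123/4) t + (8) B_t); E[X_t] = 8*exp(5*t/4)/5; Var(X_t) = 64*(exp(64*t) - 1)*exp(5*t/2)/25

For GBM dX = mu X dt + sigma X dB with X_0 = x_0, apply Itô to Y = log X: dY = (mu - sigma^2/2) dt + sigma dB, so Y_t = log(x_0) + (mu - sigma^2/2) t + sigma B_t and hence X_t = x_0 * exp((mu - sigma^2/2) t + sigma B_t).
With mu = 5/4, sigma = 8, x_0 = 8/5, this gives:
  X_t = 8/5 * exp((-123/4) * t + (8) * B_t).
Since sigma*B_t ~ Normal(0, sigma^2 t), E[exp(sigma*B_t)] = exp(sigma^2 t / 2); so E[X_t] = x_0 * exp((mu - sigma^2/2) t) * exp(sigma^2 t / 2) = x_0 * exp(mu t) = 8*exp(5*t/4)/5.
Var(X_t) = E[X_t^2] - (E[X_t])^2 = x_0^2 * exp(2 mu t) * (exp(sigma^2 t) - 1) = 64*(exp(64*t) - 1)*exp(5*t/2)/25.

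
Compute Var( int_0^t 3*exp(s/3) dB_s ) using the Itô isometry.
Var = 27*exp(2*t/3)/2 - 27/2

The Itô integral of a deterministic integrand f(s) has mean 0 because each increment f(s) * (B_{s+ds} - B_s) has mean 0. By the Itô isometry:
  Var( int_0^t f(s) dB_s ) = E[ (int_0^t f(s) dB_s)^2 ] = int_0^t f(s)^2 ds.
Here f(s) = 3*exp(s/3), so f(s)^2 = 9*exp(2*s/3). Integrate:
  int_0^t (9*exp(2*s/3)) ds = 27*exp(2*t/3)/2 - 27/2.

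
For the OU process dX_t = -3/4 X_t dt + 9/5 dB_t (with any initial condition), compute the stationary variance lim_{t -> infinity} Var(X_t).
lim Var(X_t) = 54/25

The OU SDE dX = -theta X dt + sigma dB admits the integrating factor exp(theta t): d(exp(theta t) X_t) = sigma exp(theta t) dB_t. Integrating from 0 to t gives X_t = x_0 * exp(-theta t) + sigma * int_0^t exp(-theta (t-s)) dB_s for any initial x_0. The Itô integral has variance (by the Itô isometry) sigma^2 * int_0^t exp(-2 theta (t - s)) ds = sigma^2 * (1 - exp(-2 theta t)) / (2 theta), independent of x_0.
With theta = 3/4, sigma = 9/5:
  Var(X_t) = (9/5)^2 * (1 - exp(-2*3/4 t)) / (2 * 3/4) = 54/25 - 54*exp(-3*t/2)/25.
As t -> infinity, exp(-2*3/4 t) -> 0, so the stationary variance is sigma^2 / (2 theta) = 54/25.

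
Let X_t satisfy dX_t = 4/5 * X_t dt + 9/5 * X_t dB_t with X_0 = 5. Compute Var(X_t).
Var(X_t) = 25*(exp(81*t/25) - 1)*exp(8*t/5)

For GBM dX = mu X dt + sigma X dB with X_0 = x_0, apply Itô to Y = log X: dY = (mu - sigma^2/2) dt + sigma dB, so Y_t = log(x_0) + (mu - sigma^2/2) t + sigma B_t and hence X_t = x_0 * exp((mu - sigma^2/2) t + sigma B_t).
With mu = 4/5, sigma = 9/5, x_0 = 5, this gives:
  X_t = 5 * exp((-41/50) * t + (9/5) * B_t).
Since sigma*B_t ~ Normal(0, sigma^2 t), E[exp(sigma*B_t)] = exp(sigma^2 t / 2); so E[X_t] = x_0 * exp((mu - sigma^2/2) t) * exp(sigma^2 t / 2) = x_0 * exp(mu t) = 5*exp(4*t/5).
Var(X_t) = E[X_t^2] - (E[X_t])^2 = x_0^2 * exp(2 mu t) * (exp(sigma^2 t) - 1) = 25*(exp(81*t/25) - 1)*exp(8*t/5).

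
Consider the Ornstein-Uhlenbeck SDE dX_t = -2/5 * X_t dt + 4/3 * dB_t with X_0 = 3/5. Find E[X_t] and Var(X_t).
E[X_t] = 3*exp(-2*t/5)/5; Var(X_t) = 20/9 - 20*exp(-4*t/5)/9

The OU SDE dX = -theta X dt + sigma dB admits the integrating factor exp(theta t): d(exp(theta t) X_t) = sigma exp(theta t) dB_t. Integrating from 0 to t:
  X_t = x_0 * exp(-theta t) + sigma * int_0^t exp(-theta (t-s)) dB_s.
The Itô integral has mean 0 and (by the Itô isometry) variance sigma^2 * int_0^t exp(-2 theta (t - s)) ds = sigma^2 * (1 - exp(-2 theta t)) / (2 theta).
With theta = 2/5, sigma = 4/3, x_0 = 3/5:
  E[X_t] = 3/5 * exp(-2/5 t) = 3*exp(-2*t/5)/5
  Var(X_t) = (4/3)^2 * (1 - exp(-2*2/5 t)) / (2 * 2/5) = 20/9 - 20*exp(-4*t/5)/9.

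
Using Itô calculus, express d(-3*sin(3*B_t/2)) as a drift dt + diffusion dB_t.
d(-3*sin(3*B_t/2)) = (27*sin(3*B_t/2)/8) dt + (-9*cos(3*B_t/2)/2) dB_t

Itô's formula for f(B_t) gives d f(B_t) = f'(B_t) dB_t + (1/2) f''(B_t) dt. Compute derivatives of f(x) = -3*sin(3*x/2):
  f'(x)  = -9*cos(3*x/2)/2
  f''(x) = 27*sin(3*x/2)/4
Substitute x = B_t and multiply the f'' term by 1/2:
  drift     = (1/2) * (27*sin(3*x/2)/4) evaluated at B_t = 27*sin(3*B_t/2)/8
  diffusion = (-9*cos(3*x/2)/2) evaluated at B_t = -9*cos(3*B_t/2)/2
Therefore d(-3*sin(3*B_t/2)) = (27*sin(3*B_t/2)/8) dt + (-9*cos(3*B_t/2)/2) dB_t.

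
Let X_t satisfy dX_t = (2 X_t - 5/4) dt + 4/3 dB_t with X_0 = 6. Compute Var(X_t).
Var(X_t) = 4*exp(4*t)/9 - 4/9

The variance V(t) = Var(X_t) satisfies V'(t) = 2 a V(t) + c^2 with V(0) = 0 (drift coefficient is linear in X, diffusion is constant). With a = 2, c = 4/3, the solution is
  V(t) = (c^2 / (2 a)) * (exp(2 a t) - 1)
       = ((4/3)^2 / (2*2)) * (exp(4 t) - 1)
       = 4*exp(4*t)/9 - 4/9.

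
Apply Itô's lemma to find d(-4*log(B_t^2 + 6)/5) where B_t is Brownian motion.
d(-4*log(B_t^2 + 6)/5) = (4*(B_t^2 - 6)/(5*(B_t^2 + 6)^2)) dt + (-8*B_t/(5*B_t^2 + 30)) dB_t

Itô's formula for f(B_t) gives d f(B_t) = f'(B_t) dB_t + (1/2) f''(B_t) dt. Compute derivatives of f(x) = -4*log(x^2 + 6)/5:
  f'(x)  = -8*x/(5*x^2 + 30)
  f''(x) = 8*(x^2 - 6)/(5*(x^2 + 6)^2)
Substitute x = B_t and multiply the f'' term by 1/2:
  drift     = (1/2) * (8*(x^2 - 6)/(5*(x^2 + 6)^2)) evaluated at B_t = 4*(B_t^2 - 6)/(5*(B_t^2 + 6)^2)
  diffusion = (-8*x/(5*x^2 + 30)) evaluated at B_t = -8*B_t/(5*B_t^2 + 30)
Therefore d(-4*log(B_t^2 + 6)/5) = (4*(B_t^2 - 6)/(5*(B_t^2 + 6)^2)) dt + (-8*B_t/(5*B_t^2 + 30)) dB_t.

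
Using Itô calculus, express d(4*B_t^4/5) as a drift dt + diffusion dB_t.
d(4*B_t^4/5) = (24*B_t^2/5) dt + (16*B_t^3/5) dB_t

Itô's formula for f(B_t) gives d f(B_t) = f'(B_t) dB_t + (1/2) f''(B_t) dt. Compute derivatives of f(x) = 4*x^4/5:
  f'(x)  = 16*x^3/5
  f''(x) = 48*x^2/5
Substitute x = B_t and multiply the f'' term by 1/2:
  drift     = (1/2) * (48*x^2/5) evaluated at B_t = 24*B_t^2/5
  diffusion = (16*x^3/5) evaluated at B_t = 16*B_t^3/5
Therefore d(4*B_t^4/5) = (24*B_t^2/5) dt + (16*B_t^3/5) dB_t.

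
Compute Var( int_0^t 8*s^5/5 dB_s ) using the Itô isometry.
Var = 64*t^11/275

The Itô integral of a deterministic integrand f(s) has mean 0 because each increment f(s) * (B_{s+ds} - B_s) has mean 0. By the Itô isometry:
  Var( int_0^t f(s) dB_s ) = E[ (int_0^t f(s) dB_s)^2 ] = int_0^t f(s)^2 ds.
Here f(s) = 8*s^5/5, so f(s)^2 = 64*s^10/25. Integrate:
  int_0^t (64*s^10/25) ds = 64*t^11/275.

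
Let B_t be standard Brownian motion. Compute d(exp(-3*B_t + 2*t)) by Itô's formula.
d(exp(-3*B_t + 2*t)) = (13*exp(-3*B_t + 2*t)/2) dt + (-3*exp(-3*B_t + 2*t)) dB_t

Itô's formula for f(t, x): d f(t, B_t) = (f_t + (1/2) f_xx) dt + f_x dB_t. Compute partials of f(t, x) = exp(2*t - 3*x):
  f_t(t,x)  = 2*exp(2*t - 3*x)
  f_x(t,x)  = -3*exp(2*t - 3*x)
  f_xx(t,x) = 9*exp(2*t - 3*x)
Assemble drift = f_t + (1/2) f_xx = 13*exp(2*t - 3*x)/2 and diffusion = f_x = -3*exp(2*t - 3*x). Substituting x = B_t:
  d(exp(-3*B_t + 2*t)) = (13*exp(-3*B_t + 2*t)/2) dt + (-3*exp(-3*B_t + 2*t)) dB_t.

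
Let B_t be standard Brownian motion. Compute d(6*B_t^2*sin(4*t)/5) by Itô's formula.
d(6*B_t^2*sin(4*t)/5) = (24*B_t^2*cos(4*t)/5 + 6*sin(4*t)/5) dt + (12*B_t*sin(4*t)/5) dB_t

Itô's formula for f(t, x): d f(t, B_t) = (f_t + (1/2) f_xx) dt + f_x dB_t. Compute partials of f(t, x) = 6*x^2*sin(4*t)/5:
  f_t(t,x)  = 24*x^2*cos(4*t)/5
  f_x(t,x)  = 12*x*sin(4*t)/5
  f_xx(t,x) = 12*sin(4*t)/5
Assemble drift = f_t + (1/2) f_xx = 24*x^2*cos(4*t)/5 + 6*sin(4*t)/5 and diffusion = f_x = 12*x*sin(4*t)/5. Substituting x = B_t:
  d(6*B_t^2*sin(4*t)/5) = (24*B_t^2*cos(4*t)/5 + 6*sin(4*t)/5) dt + (12*B_t*sin(4*t)/5) dB_t.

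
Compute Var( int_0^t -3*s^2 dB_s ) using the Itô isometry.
Var = 9*t^5/5

The Itô integral of a deterministic integrand f(s) has mean 0 because each increment f(s) * (B_{s+ds} - B_s) has mean 0. By the Itô isometry:
  Var( int_0^t f(s) dB_s ) = E[ (int_0^t f(s) dB_s)^2 ] = int_0^t f(s)^2 ds.
Here f(s) = -3*s^2, so f(s)^2 = 9*s^4. Integrate:
  int_0^t (9*s^4) ds = 9*t^5/5.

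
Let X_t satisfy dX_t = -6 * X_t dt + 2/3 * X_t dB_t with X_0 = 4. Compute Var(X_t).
Var(X_t) = (16*exp(4*t/9) - 16)*exp(-12*t)

For GBM dX = mu X dt + sigma X dB with X_0 = x_0, apply Itô to Y = log X: dY = (mu - sigma^2/2) dt + sigma dB, so Y_t = log(x_0) + (mu - sigma^2/2) t + sigma B_t and hence X_t = x_0 * exp((mu - sigma^2/2) t + sigma B_t).
With mu = -6, sigma = 2/3, x_0 = 4, this gives:
  X_t = 4 * exp((-56/9) * t + (2/3) * B_t).
Since sigma*B_t ~ Normal(0, sigma^2 t), E[exp(sigma*B_t)] = exp(sigma^2 t / 2); so E[X_t] = x_0 * exp((mu - sigma^2/2) t) * exp(sigma^2 t / 2) = x_0 * exp(mu t) = 4*exp(-6*t).
Var(X_t) = E[X_t^2] - (E[X_t])^2 = x_0^2 * exp(2 mu t) * (exp(sigma^2 t) - 1) = (16*exp(4*t/9) - 16)*exp(-12*t).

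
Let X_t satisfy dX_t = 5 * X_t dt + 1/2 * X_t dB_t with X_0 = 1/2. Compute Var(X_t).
Var(X_t) = (exp(t/4) - 1)*exp(10*t)/4

For GBM dX = mu X dt + sigma X dB with X_0 = x_0, apply Itô to Y = log X: dY = (mu - sigma^2/2) dt + sigma dB, so Y_t = log(x_0) + (mu - sigma^2/2) t + sigma B_t and hence X_t = x_0 * exp((mu - sigma^2/2) t + sigma B_t).
With mu = 5, sigma = 1/2, x_0 = 1/2, this gives:
  X_t = 1/2 * exp((39/8) * t + (1/2) * B_t).
Since sigma*B_t ~ Normal(0, sigma^2 t), E[exp(sigma*B_t)] = exp(sigma^2 t / 2); so E[X_t] = x_0 * exp((mu - sigma^2/2) t) * exp(sigma^2 t / 2) = x_0 * exp(mu t) = exp(5*t)/2.
Var(X_t) = E[X_t^2] - (E[X_t])^2 = x_0^2 * exp(2 mu t) * (exp(sigma^2 t) - 1) = (exp(t/4) - 1)*exp(10*t)/4.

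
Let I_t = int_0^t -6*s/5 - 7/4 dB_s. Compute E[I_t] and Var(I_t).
E[I_t] = 0; Var(I_t) = t*(192*t^2 + 840*t + 1225)/400

The Itô integral of a deterministic integrand f(s) has mean 0 because each increment f(s) * (B_{s+ds} - B_s) has mean 0. By the Itô isometry:
  Var( int_0^t f(s) dB_s ) = E[ (int_0^t f(s) dB_s)^2 ] = int_0^t f(s)^2 ds.
Here f(s) = -6*s/5 - 7/4, so f(s)^2 = (24*s + 35)^2/400. Integrate:
  int_0^t ((24*s + 35)^2/400) ds = t*(192*t^2 + 840*t + 1225)/400.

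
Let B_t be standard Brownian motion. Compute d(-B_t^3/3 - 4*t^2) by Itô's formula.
d(-B_t^3/3 - 4*t^2) = (-B_t - 8*t) dt + (-B_t^2) dB_t

Itô's formula for f(t, x): d f(t, B_t) = (f_t + (1/2) f_xx) dt + f_x dB_t. Compute partials of f(t, x) = -4*t^2 - x^3/3:
  f_t(t,x)  = -8*t
  f_x(t,x)  = -x^2
  f_xx(t,x) = -2*x
Assemble drift = f_t + (1/2) f_xx = -8*t - x and diffusion = f_x = -x^2. Substituting x = B_t:
  d(-B_t^3/3 - 4*t^2) = (-B_t - 8*t) dt + (-B_t^2) dB_t.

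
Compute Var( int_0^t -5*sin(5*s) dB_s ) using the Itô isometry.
Var = 25*t/2 - 5*sin(10*t)/4

The Itô integral of a deterministic integrand f(s) has mean 0 because each increment f(s) * (B_{s+ds} - B_s) has mean 0. By the Itô isometry:
  Var( int_0^t f(s) dB_s ) = E[ (int_0^t f(s) dB_s)^2 ] = int_0^t f(s)^2 ds.
Here f(s) = -5*sin(5*s), so f(s)^2 = 25*sin(5*s)^2. Integrate:
  int_0^t (25*sin(5*s)^2) ds = 25*t/2 - 5*sin(10*t)/4.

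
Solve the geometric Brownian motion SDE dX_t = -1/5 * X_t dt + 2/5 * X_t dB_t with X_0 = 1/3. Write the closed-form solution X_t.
X_t = 1/3 * exp((-7/25) * t + (2/5) * B_t)

For GBM dX = mu X dt + sigma X dB with X_0 = x_0, apply Itô to Y = log X: dY = (mu - sigma^2/2) dt + sigma dB, so Y_t = log(x_0) + (mu - sigma^2/2) t + sigma B_t and hence X_t = x_0 * exp((mu - sigma^2/2) t + sigma B_t).
With mu = -1/5, sigma = 2/5, x_0 = 1/3, this gives:
  X_t = 1/3 * exp((-7/25) * t + (2/5) * B_t).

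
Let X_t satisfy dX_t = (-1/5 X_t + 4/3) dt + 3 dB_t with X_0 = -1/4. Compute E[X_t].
E[X_t] = 20/3 - 83*exp(-t/5)/12

Taking expectations and using E[dB_t] = 0, the mean m(t) = E[X_t] satisfies the ODE m'(t) = a m(t) + b with m(0) = x_0. With a = -1/5, b = 4/3, x_0 = -1/4, the solution is
  m(t) = x_0 * exp(a t) + (b/a) * (exp(a t) - 1)
       = (-1/4) * exp((-1/5) t) + ((4/3)/(-1/5)) * (exp((-1/5) t) - 1)
       = 20/3 - 83*exp(-t/5)/12.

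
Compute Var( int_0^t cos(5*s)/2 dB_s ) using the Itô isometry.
Var = t/8 + sin(10*t)/80

The Itô integral of a deterministic integrand f(s) has mean 0 because each increment f(s) * (B_{s+ds} - B_s) has mean 0. By the Itô isometry:
  Var( int_0^t f(s) dB_s ) = E[ (int_0^t f(s) dB_s)^2 ] = int_0^t f(s)^2 ds.
Here f(s) = cos(5*s)/2, so f(s)^2 = cos(5*s)^2/4. Integrate:
  int_0^t (cos(5*s)^2/4) ds = t/8 + sin(10*t)/80.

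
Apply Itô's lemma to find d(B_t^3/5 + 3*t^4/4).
d(B_t^3/5 + 3*t^4/4) = (3*B_t/5 + 3*t^3) dt + (3*B_t^2/5) dB_t

Itô's formula for f(t, x): d f(t, B_t) = (f_t + (1/2) f_xx) dt + f_x dB_t. Compute partials of f(t, x) = 3*t^4/4 + x^3/5:
  f_t(t,x)  = 3*t^3
  f_x(t,x)  = 3*x^2/5
  f_xx(t,x) = 6*x/5
Assemble drift = f_t + (1/2) f_xx = 3*t^3 + 3*x/5 and diffusion = f_x = 3*x^2/5. Substituting x = B_t:
  d(B_t^3/5 + 3*t^4/4) = (3*B_t/5 + 3*t^3) dt + (3*B_t^2/5) dB_t.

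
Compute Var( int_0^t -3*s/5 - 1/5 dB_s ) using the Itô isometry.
Var = t*(3*t^2 + 3*t + 1)/25

The Itô integral of a deterministic integrand f(s) has mean 0 because each increment f(s) * (B_{s+ds} - B_s) has mean 0. By the Itô isometry:
  Var( int_0^t f(s) dB_s ) = E[ (int_0^t f(s) dB_s)^2 ] = int_0^t f(s)^2 ds.
Here f(s) = -3*s/5 - 1/5, so f(s)^2 = (3*s + 1)^2/25. Integrate:
  int_0^t ((3*s + 1)^2/25) ds = t*(3*t^2 + 3*t + 1)/25.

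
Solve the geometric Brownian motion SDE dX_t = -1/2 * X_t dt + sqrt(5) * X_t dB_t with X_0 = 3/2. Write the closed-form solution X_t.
X_t = 3/2 * exp((-3) * t + (sqrt(5)) * B_t)

For GBM dX = mu X dt + sigma X dB with X_0 = x_0, apply Itô to Y = log X: dY = (mu - sigma^2/2) dt + sigma dB, so Y_t = log(x_0) + (mu - sigma^2/2) t + sigma B_t and hence X_t = x_0 * exp((mu - sigma^2/2) t + sigma B_t).
With mu = -1/2, sigma = sqrt(5), x_0 = 3/2, this gives:
  X_t = 3/2 * exp((-3) * t + (sqrt(5)) * B_t).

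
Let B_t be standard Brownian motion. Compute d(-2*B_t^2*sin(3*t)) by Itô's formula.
d(-2*B_t^2*sin(3*t)) = (-6*B_t^2*cos(3*t) - 2*sin(3*t)) dt + (-4*B_t*sin(3*t)) dB_t

Itô's formula for f(t, x): d f(t, B_t) = (f_t + (1/2) f_xx) dt + f_x dB_t. Compute partials of f(t, x) = -2*x^2*sin(3*t):
  f_t(t,x)  = -6*x^2*cos(3*t)
  f_x(t,x)  = -4*x*sin(3*t)
  f_xx(t,x) = -4*sin(3*t)
Assemble drift = f_t + (1/2) f_xx = -6*x^2*cos(3*t) - 2*sin(3*t) and diffusion = f_x = -4*x*sin(3*t). Substituting x = B_t:
  d(-2*B_t^2*sin(3*t)) = (-6*B_t^2*cos(3*t) - 2*sin(3*t)) dt + (-4*B_t*sin(3*t)) dB_t.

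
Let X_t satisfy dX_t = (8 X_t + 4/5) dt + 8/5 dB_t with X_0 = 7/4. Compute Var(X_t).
Var(X_t) = 4*exp(16*t)/25 - 4/25

The variance V(t) = Var(X_t) satisfies V'(t) = 2 a V(t) + c^2 with V(0) = 0 (drift coefficient is linear in X, diffusion is constant). With a = 8, c = 8/5, the solution is
  V(t) = (c^2 / (2 a)) * (exp(2 a t) - 1)
       = ((8/5)^2 / (2*8)) * (exp(16 t) - 1)
       = 4*exp(16*t)/25 - 4/25.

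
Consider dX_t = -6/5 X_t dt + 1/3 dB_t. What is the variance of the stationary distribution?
lim Var(X_t) = 5/108

The OU SDE dX = -theta X dt + sigma dB admits the integrating factor exp(theta t): d(exp(theta t) X_t) = sigma exp(theta t) dB_t. Integrating from 0 to t gives X_t = x_0 * exp(-theta t) + sigma * int_0^t exp(-theta (t-s)) dB_s for any initial x_0. The Itô integral has variance (by the Itô isometry) sigma^2 * int_0^t exp(-2 theta (t - s)) ds = sigma^2 * (1 - exp(-2 theta t)) / (2 theta), independent of x_0.
With theta = 6/5, sigma = 1/3:
  Var(X_t) = (1/3)^2 * (1 - exp(-2*6/5 t)) / (2 * 6/5) = 5/108 - 5*exp(-12*t/5)/108.
As t -> infinity, exp(-2*6/5 t) -> 0, so the stationary variance is sigma^2 / (2 theta) = 5/108.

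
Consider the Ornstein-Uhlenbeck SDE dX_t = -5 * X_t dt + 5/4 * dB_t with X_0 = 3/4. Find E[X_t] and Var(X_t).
E[X_t] = 3*exp(-5*t)/4; Var(X_t) = 5/32 - 5*exp(-10*t)/32

The OU SDE dX = -theta X dt + sigma dB admits the integrating factor exp(theta t): d(exp(theta t) X_t) = sigma exp(theta t) dB_t. Integrating from 0 to t:
  X_t = x_0 * exp(-theta t) + sigma * int_0^t exp(-theta (t-s)) dB_s.
The Itô integral has mean 0 and (by the Itô isometry) variance sigma^2 * int_0^t exp(-2 theta (t - s)) ds = sigma^2 * (1 - exp(-2 theta t)) / (2 theta).
With theta = 5, sigma = 5/4, x_0 = 3/4:
  E[X_t] = 3/4 * exp(-5 t) = 3*exp(-5*t)/4
  Var(X_t) = (5/4)^2 * (1 - exp(-2*5 t)) / (2 * 5) = 5/32 - 5*exp(-10*t)/32.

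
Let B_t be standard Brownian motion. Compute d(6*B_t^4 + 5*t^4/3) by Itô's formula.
d(6*B_t^4 + 5*t^4/3) = (36*B_t^2 + 20*t^3/3) dt + (24*B_t^3) dB_t

Itô's formula for f(t, x): d f(t, B_t) = (f_t + (1/2) f_xx) dt + f_x dB_t. Compute partials of f(t, x) = 5*t^4/3 + 6*x^4:
  f_t(t,x)  = 20*t^3/3
  f_x(t,x)  = 24*x^3
  f_xx(t,x) = 72*x^2
Assemble drift = f_t + (1/2) f_xx = 20*t^3/3 + 36*x^2 and diffusion = f_x = 24*x^3. Substituting x = B_t:
  d(6*B_t^4 + 5*t^4/3) = (36*B_t^2 + 20*t^3/3) dt + (24*B_t^3) dB_t.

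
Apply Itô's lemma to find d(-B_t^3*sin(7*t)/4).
d(-B_t^3*sin(7*t)/4) = (-B_t*(7*B_t^2*cos(7*t) + 3*sin(7*t))/4) dt + (-3*B_t^2*sin(7*t)/4) dB_t

Itô's formula for f(t, x): d f(t, B_t) = (f_t + (1/2) f_xx) dt + f_x dB_t. Compute partials of f(t, x) = -x^3*sin(7*t)/4:
  f_t(t,x)  = -7*x^3*cos(7*t)/4
  f_x(t,x)  = -3*x^2*sin(7*t)/4
  f_xx(t,x) = -3*x*sin(7*t)/2
Assemble drift = f_t + (1/2) f_xx = -x*(7*x^2*cos(7*t) + 3*sin(7*t))/4 and diffusion = f_x = -3*x^2*sin(7*t)/4. Substituting x = B_t:
  d(-B_t^3*sin(7*t)/4) = (-B_t*(7*B_t^2*cos(7*t) + 3*sin(7*t))/4) dt + (-3*B_t^2*sin(7*t)/4) dB_t.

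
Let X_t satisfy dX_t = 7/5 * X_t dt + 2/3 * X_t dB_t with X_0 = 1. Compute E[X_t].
E[X_t] = exp(7*t/5)

For GBM dX = mu X dt + sigma X dB with X_0 = x_0, apply Itô to Y = log X: dY = (mu - sigma^2/2) dt + sigma dB, so Y_t = log(x_0) + (mu - sigma^2/2) t + sigma B_t and hence X_t = x_0 * exp((mu - sigma^2/2) t + sigma B_t).
With mu = 7/5, sigma = 2/3, x_0 = 1, this gives:
  X_t = 1 * exp((53/45) * t + (2/3) * B_t).
Since sigma*B_t ~ Normal(0, sigma^2 t), E[exp(sigma*B_t)] = exp(sigma^2 t / 2); so E[X_t] = x_0 * exp((mu - sigma^2/2) t) * exp(sigma^2 t / 2) = x_0 * exp(mu t) = exp(7*t/5).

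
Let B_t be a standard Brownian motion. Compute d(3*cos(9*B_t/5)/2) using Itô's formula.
d(3*cos(9*B_t/5)/2) = (-243*cos(9*B_t/5)/100) dt + (-27*sin(9*B_t/5)/10) dB_t

Itô's formula for f(B_t) gives d f(B_t) = f'(B_t) dB_t + (1/2) f''(B_t) dt. Compute derivatives of f(x) = 3*cos(9*x/5)/2:
  f'(x)  = -27*sin(9*x/5)/10
  f''(x) = -243*cos(9*x/5)/50
Substitute x = B_t and multiply the f'' term by 1/2:
  drift     = (1/2) * (-243*cos(9*x/5)/50) evaluated at B_t = -243*cos(9*B_t/5)/100
  diffusion = (-27*sin(9*x/5)/10) evaluated at B_t = -27*sin(9*B_t/5)/10
Therefore d(3*cos(9*B_t/5)/2) = (-243*cos(9*B_t/5)/100) dt + (-27*sin(9*B_t/5)/10) dB_t.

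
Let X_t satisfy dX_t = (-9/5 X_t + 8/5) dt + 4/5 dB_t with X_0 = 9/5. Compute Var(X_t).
Var(X_t) = 8/45 - 8*exp(-18*t/5)/45

The variance V(t) = Var(X_t) satisfies V'(t) = 2 a V(t) + c^2 with V(0) = 0 (drift coefficient is linear in X, diffusion is constant). With a = -9/5, c = 4/5, the solution is
  V(t) = (c^2 / (2 a)) * (exp(2 a t) - 1)
       = ((4/5)^2 / (2*(-9/5))) * (exp((-18/5) t) - 1)
       = 8/45 - 8*exp(-18*t/5)/45.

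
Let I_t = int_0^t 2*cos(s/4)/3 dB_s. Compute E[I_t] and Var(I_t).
E[I_t] = 0; Var(I_t) = 2*t/9 + 4*sin(t/2)/9

The Itô integral of a deterministic integrand f(s) has mean 0 because each increment f(s) * (B_{s+ds} - B_s) has mean 0. By the Itô isometry:
  Var( int_0^t f(s) dB_s ) = E[ (int_0^t f(s) dB_s)^2 ] = int_0^t f(s)^2 ds.
Here f(s) = 2*cos(s/4)/3, so f(s)^2 = 4*cos(s/4)^2/9. Integrate:
  int_0^t (4*cos(s/4)^2/9) ds = 2*t/9 + 4*sin(t/2)/9.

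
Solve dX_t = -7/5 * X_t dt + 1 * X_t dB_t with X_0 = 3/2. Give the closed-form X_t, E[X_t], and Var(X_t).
X_t = 3/2 * exp((-19/10) t + (1) B_t); E[X_t] = 3*exp(-7*t/5)/2; Var(X_t) = (9*exp(t) - 9)*exp(-14*t/5)/4

For GBM dX = mu X dt + sigma X dB with X_0 = x_0, apply Itô to Y = log X: dY = (mu - sigma^2/2) dt + sigma dB, so Y_t = log(x_0) + (mu - sigma^2/2) t + sigma B_t and hence X_t = x_0 * exp((mu - sigma^2/2) t + sigma B_t).
With mu = -7/5, sigma = 1, x_0 = 3/2, this gives:
  X_t = 3/2 * exp((-19/10) * t + (1) * B_t).
Since sigma*B_t ~ Normal(0, sigma^2 t), E[exp(sigma*B_t)] = exp(sigma^2 t / 2); so E[X_t] = x_0 * exp((mu - sigma^2/2) t) * exp(sigma^2 t / 2) = x_0 * exp(mu t) = 3*exp(-7*t/5)/2.
Var(X_t) = E[X_t^2] - (E[X_t])^2 = x_0^2 * exp(2 mu t) * (exp(sigma^2 t) - 1) = (9*exp(t) - 9)*exp(-14*t/5)/4.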